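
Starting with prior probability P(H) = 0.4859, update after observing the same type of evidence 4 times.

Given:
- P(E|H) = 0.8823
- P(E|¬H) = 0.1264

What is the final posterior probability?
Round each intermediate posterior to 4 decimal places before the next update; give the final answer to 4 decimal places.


Sequential Bayesian updating:

Initial prior: P(H) = 0.4859

Update 1:
  P(E) = 0.8823 × 0.4859 + 0.1264 × 0.5141 = 0.42870957 + 0.06498224 = 0.49369181
  P(H|E) = 0.42870957 / 0.49369181 = 0.8684

Update 2:
  P(E) = 0.8823 × 0.8684 + 0.1264 × 0.1316 = 0.76618932 + 0.01663424 = 0.78282356
  P(H|E) = 0.76618932 / 0.78282356 = 0.9788

Update 3:
  P(E) = 0.8823 × 0.9788 + 0.1264 × 0.0212 = 0.86359524 + 0.00267968 = 0.86627492
  P(H|E) = 0.86359524 / 0.86627492 = 0.9969

Update 4:
  P(E) = 0.8823 × 0.9969 + 0.1264 × 0.0031 = 0.87956487 + 0.00039184 = 0.87995671
  P(H|E) = 0.87956487 / 0.87995671 = 0.9996

Final posterior: 0.9996


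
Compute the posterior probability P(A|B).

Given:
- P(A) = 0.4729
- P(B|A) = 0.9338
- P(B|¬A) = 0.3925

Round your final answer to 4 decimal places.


Bayes' theorem: P(A|B) = P(B|A) × P(A) / P(B)

Step 1: Calculate P(B) using law of total probability
P(B) = P(B|A)P(A) + P(B|¬A)P(¬A)
     = 0.9338 × 0.4729 + 0.3925 × 0.5271
     = 0.44159402 + 0.20688675
     = 0.64848077

Step 2: Apply Bayes' theorem
P(A|B) = P(B|A) × P(A) / P(B)
       = 0.44159402 / 0.64848077
       = 0.6810


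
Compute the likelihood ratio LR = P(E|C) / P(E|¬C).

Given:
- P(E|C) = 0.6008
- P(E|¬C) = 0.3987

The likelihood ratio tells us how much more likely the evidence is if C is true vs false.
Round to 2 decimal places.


Likelihood Ratio (LR) = P(E|C) / P(E|¬C)

LR = 0.6008 / 0.3987
   = 1.51

The evidence is 1.51 times more likely if C is true than if C is false.
Since LR > 1, the evidence supports C over ¬C.


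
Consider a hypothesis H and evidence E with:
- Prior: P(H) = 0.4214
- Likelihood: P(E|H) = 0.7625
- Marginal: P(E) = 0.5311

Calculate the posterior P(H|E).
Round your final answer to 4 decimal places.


Using Bayes' theorem:

P(H|E) = P(E|H) × P(H) / P(E)
       = 0.7625 × 0.4214 / 0.5311
       = 0.32131750 / 0.5311
       = 0.6050

The evidence strengthens our belief in H.
Prior: 0.4214 → Posterior: 0.6050


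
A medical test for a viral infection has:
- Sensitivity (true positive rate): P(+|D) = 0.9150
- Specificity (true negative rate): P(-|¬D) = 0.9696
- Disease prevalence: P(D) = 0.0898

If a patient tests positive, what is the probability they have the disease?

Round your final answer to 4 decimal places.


Let D = has disease, + = positive test

Given:
- P(D) = 0.0898 (prevalence)
- P(+|D) = 0.9150 (sensitivity)
- P(-|¬D) = 0.9696 (specificity)
- P(+|¬D) = 0.0304 (false positive rate = 1 - specificity)

Step 1: Find P(+)
P(+) = P(+|D)P(D) + P(+|¬D)P(¬D)
     = 0.9150 × 0.0898 + 0.0304 × 0.9102
     = 0.08216700 + 0.02767008
     = 0.10983708

Step 2: Apply Bayes' theorem for P(D|+)
P(D|+) = P(+|D)P(D) / P(+)
       = 0.08216700 / 0.10983708
       = 0.7481


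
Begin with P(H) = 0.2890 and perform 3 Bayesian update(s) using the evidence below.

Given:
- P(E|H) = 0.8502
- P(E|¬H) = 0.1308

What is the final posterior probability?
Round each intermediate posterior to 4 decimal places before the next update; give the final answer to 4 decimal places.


Sequential Bayesian updating:

Initial prior: P(H) = 0.2890

Update 1:
  P(E) = 0.8502 × 0.2890 + 0.1308 × 0.7110 = 0.24570780 + 0.09299880 = 0.33870660
  P(H|E) = 0.24570780 / 0.33870660 = 0.7254

Update 2:
  P(E) = 0.8502 × 0.7254 + 0.1308 × 0.2746 = 0.61673508 + 0.03591768 = 0.65265276
  P(H|E) = 0.61673508 / 0.65265276 = 0.9450

Update 3:
  P(E) = 0.8502 × 0.9450 + 0.1308 × 0.0550 = 0.80343900 + 0.00719400 = 0.81063300
  P(H|E) = 0.80343900 / 0.81063300 = 0.9911

Final posterior: 0.9911


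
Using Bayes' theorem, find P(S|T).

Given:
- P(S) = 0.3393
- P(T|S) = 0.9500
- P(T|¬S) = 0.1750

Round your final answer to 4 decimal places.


Bayes' theorem: P(S|T) = P(T|S) × P(S) / P(T)

Step 1: Calculate P(T) using law of total probability
P(T) = P(T|S)P(S) + P(T|¬S)P(¬S)
     = 0.9500 × 0.3393 + 0.1750 × 0.6607
     = 0.32233500 + 0.11562250
     = 0.43795750

Step 2: Apply Bayes' theorem
P(S|T) = P(T|S) × P(S) / P(T)
       = 0.32233500 / 0.43795750
       = 0.7360


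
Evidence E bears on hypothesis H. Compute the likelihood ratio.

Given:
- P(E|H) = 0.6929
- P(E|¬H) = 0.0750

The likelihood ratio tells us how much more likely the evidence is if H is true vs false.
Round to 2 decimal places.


Likelihood Ratio (LR) = P(E|H) / P(E|¬H)

LR = 0.6929 / 0.0750
   = 9.24

The evidence is 9.24 times more likely if H is true than if H is false.
Since LR > 1, the evidence supports H over ¬H.


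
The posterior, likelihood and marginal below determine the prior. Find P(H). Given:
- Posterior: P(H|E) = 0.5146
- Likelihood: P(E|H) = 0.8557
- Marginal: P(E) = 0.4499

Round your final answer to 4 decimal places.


From Bayes' theorem: P(H|E) = P(E|H) × P(H) / P(E)

Rearranging for P(H):
P(H) = P(H|E) × P(E) / P(E|H)
     = 0.5146 × 0.4499 / 0.8557
     = 0.23151854 / 0.8557
     = 0.2706


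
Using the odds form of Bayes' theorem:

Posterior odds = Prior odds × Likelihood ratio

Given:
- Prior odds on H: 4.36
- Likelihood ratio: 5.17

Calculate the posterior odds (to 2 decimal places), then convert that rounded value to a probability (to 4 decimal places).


Step 1: Calculate posterior odds
Posterior odds = Prior odds × LR
               = 4.36 × 5.17
               = 22.54

Step 2: Convert to probability
P(H|E) = Posterior odds / (1 + Posterior odds)
       = 22.54 / (1 + 22.54)
       = 22.54 / 23.54
       = 0.9575

The evidence increased P(H) from 0.8134 to 0.9575.


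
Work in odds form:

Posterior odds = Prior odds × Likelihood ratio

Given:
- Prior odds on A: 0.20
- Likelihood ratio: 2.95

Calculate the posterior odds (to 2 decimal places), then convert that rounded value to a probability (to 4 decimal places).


Step 1: Calculate posterior odds
Posterior odds = Prior odds × LR
               = 0.20 × 2.95
               = 0.59

Step 2: Convert to probability
P(A|E) = Posterior odds / (1 + Posterior odds)
       = 0.59 / (1 + 0.59)
       = 0.59 / 1.59
       = 0.3711

The evidence increased P(A) from 0.1667 to 0.3711.


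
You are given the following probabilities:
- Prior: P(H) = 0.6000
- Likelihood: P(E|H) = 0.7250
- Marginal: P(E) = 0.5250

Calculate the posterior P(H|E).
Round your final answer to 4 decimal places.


Using Bayes' theorem:

P(H|E) = P(E|H) × P(H) / P(E)
       = 0.7250 × 0.6000 / 0.5250
       = 0.43500000 / 0.5250
       = 0.8286

The evidence strengthens our belief in H.
Prior: 0.6000 → Posterior: 0.8286


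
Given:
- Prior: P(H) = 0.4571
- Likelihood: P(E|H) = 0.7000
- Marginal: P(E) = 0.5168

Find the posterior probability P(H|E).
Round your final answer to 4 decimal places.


Using Bayes' theorem:

P(H|E) = P(E|H) × P(H) / P(E)
       = 0.7000 × 0.4571 / 0.5168
       = 0.31997000 / 0.5168
       = 0.6191

The evidence strengthens our belief in H.
Prior: 0.4571 → Posterior: 0.6191


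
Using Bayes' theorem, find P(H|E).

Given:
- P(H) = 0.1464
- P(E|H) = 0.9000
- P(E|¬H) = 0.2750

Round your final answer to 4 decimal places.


Bayes' theorem: P(H|E) = P(E|H) × P(H) / P(E)

Step 1: Calculate P(E) using law of total probability
P(E) = P(E|H)P(H) + P(E|¬H)P(¬H)
     = 0.9000 × 0.1464 + 0.2750 × 0.8536
     = 0.13176000 + 0.23474000
     = 0.36650000

Step 2: Apply Bayes' theorem
P(H|E) = P(E|H) × P(H) / P(E)
       = 0.13176000 / 0.36650000
       = 0.3595


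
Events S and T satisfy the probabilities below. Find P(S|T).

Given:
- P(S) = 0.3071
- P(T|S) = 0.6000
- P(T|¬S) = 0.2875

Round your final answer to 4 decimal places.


Bayes' theorem: P(S|T) = P(T|S) × P(S) / P(T)

Step 1: Calculate P(T) using law of total probability
P(T) = P(T|S)P(S) + P(T|¬S)P(¬S)
     = 0.6000 × 0.3071 + 0.2875 × 0.6929
     = 0.18426000 + 0.19920875
     = 0.38346875

Step 2: Apply Bayes' theorem
P(S|T) = P(T|S) × P(S) / P(T)
       = 0.18426000 / 0.38346875
       = 0.4805


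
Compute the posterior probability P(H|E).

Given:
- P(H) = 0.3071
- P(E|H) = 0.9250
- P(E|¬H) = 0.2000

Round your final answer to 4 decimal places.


Bayes' theorem: P(H|E) = P(E|H) × P(H) / P(E)

Step 1: Calculate P(E) using law of total probability
P(E) = P(E|H)P(H) + P(E|¬H)P(¬H)
     = 0.9250 × 0.3071 + 0.2000 × 0.6929
     = 0.28406750 + 0.13858000
     = 0.42264750

Step 2: Apply Bayes' theorem
P(H|E) = P(E|H) × P(H) / P(E)
       = 0.28406750 / 0.42264750
       = 0.6721


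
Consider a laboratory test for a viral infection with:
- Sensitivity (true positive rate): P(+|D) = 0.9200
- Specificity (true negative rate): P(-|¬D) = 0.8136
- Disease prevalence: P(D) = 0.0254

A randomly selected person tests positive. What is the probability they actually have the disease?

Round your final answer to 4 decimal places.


Let D = has disease, + = positive test

Given:
- P(D) = 0.0254 (prevalence)
- P(+|D) = 0.9200 (sensitivity)
- P(-|¬D) = 0.8136 (specificity)
- P(+|¬D) = 0.1864 (false positive rate = 1 - specificity)

Step 1: Find P(+)
P(+) = P(+|D)P(D) + P(+|¬D)P(¬D)
     = 0.9200 × 0.0254 + 0.1864 × 0.9746
     = 0.02336800 + 0.18166544
     = 0.20503344

Step 2: Apply Bayes' theorem for P(D|+)
P(D|+) = P(+|D)P(D) / P(+)
       = 0.02336800 / 0.20503344
       = 0.1140


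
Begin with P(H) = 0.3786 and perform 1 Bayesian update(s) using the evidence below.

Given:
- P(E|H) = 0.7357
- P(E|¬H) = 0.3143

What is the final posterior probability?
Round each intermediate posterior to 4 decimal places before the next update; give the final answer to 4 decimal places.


Sequential Bayesian updating:

Initial prior: P(H) = 0.3786

Update 1:
  P(E) = 0.7357 × 0.3786 + 0.3143 × 0.6214 = 0.27853602 + 0.19530602 = 0.47384204
  P(H|E) = 0.27853602 / 0.47384204 = 0.5878

Final posterior: 0.5878


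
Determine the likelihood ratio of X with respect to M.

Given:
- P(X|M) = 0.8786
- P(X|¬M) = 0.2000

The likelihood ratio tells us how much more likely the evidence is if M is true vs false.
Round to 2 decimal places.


Likelihood Ratio (LR) = P(X|M) / P(X|¬M)

LR = 0.8786 / 0.2000
   = 4.39

The evidence is 4.39 times more likely if M is true than if M is false.
Because LR exceeds 1, X is evidence for M.


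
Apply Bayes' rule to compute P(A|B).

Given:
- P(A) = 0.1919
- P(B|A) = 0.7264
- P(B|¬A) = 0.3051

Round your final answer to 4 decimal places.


Bayes' theorem: P(A|B) = P(B|A) × P(A) / P(B)

Step 1: Calculate P(B) using law of total probability
P(B) = P(B|A)P(A) + P(B|¬A)P(¬A)
     = 0.7264 × 0.1919 + 0.3051 × 0.8081
     = 0.13939616 + 0.24655131
     = 0.38594747

Step 2: Apply Bayes' theorem
P(A|B) = P(B|A) × P(A) / P(B)
       = 0.13939616 / 0.38594747
       = 0.3612


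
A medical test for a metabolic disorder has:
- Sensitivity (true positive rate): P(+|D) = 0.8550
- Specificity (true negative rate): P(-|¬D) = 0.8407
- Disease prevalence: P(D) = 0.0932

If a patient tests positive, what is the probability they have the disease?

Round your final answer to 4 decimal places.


Let D = has disease, + = positive test

Given:
- P(D) = 0.0932 (prevalence)
- P(+|D) = 0.8550 (sensitivity)
- P(-|¬D) = 0.8407 (specificity)
- P(+|¬D) = 0.1593 (false positive rate = 1 - specificity)

Step 1: Find P(+)
P(+) = P(+|D)P(D) + P(+|¬D)P(¬D)
     = 0.8550 × 0.0932 + 0.1593 × 0.9068
     = 0.07968600 + 0.14445324
     = 0.22413924

Step 2: Apply Bayes' theorem for P(D|+)
P(D|+) = P(+|D)P(D) / P(+)
       = 0.07968600 / 0.22413924
       = 0.3555


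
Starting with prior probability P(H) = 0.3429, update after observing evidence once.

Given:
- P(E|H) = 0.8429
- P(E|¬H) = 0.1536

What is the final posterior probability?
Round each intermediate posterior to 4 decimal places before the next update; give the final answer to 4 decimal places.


Sequential Bayesian updating:

Initial prior: P(H) = 0.3429

Update 1:
  P(E) = 0.8429 × 0.3429 + 0.1536 × 0.6571 = 0.28903041 + 0.10093056 = 0.38996097
  P(H|E) = 0.28903041 / 0.38996097 = 0.7412

Final posterior: 0.7412


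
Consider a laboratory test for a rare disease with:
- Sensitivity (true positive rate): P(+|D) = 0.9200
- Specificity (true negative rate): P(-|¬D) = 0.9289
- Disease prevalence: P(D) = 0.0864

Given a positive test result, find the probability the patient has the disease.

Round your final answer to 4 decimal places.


Let D = has disease, + = positive test

Given:
- P(D) = 0.0864 (prevalence)
- P(+|D) = 0.9200 (sensitivity)
- P(-|¬D) = 0.9289 (specificity)
- P(+|¬D) = 0.0711 (false positive rate = 1 - specificity)

Step 1: Find P(+)
P(+) = P(+|D)P(D) + P(+|¬D)P(¬D)
     = 0.9200 × 0.0864 + 0.0711 × 0.9136
     = 0.07948800 + 0.06495696
     = 0.14444496

Step 2: Apply Bayes' theorem for P(D|+)
P(D|+) = P(+|D)P(D) / P(+)
       = 0.07948800 / 0.14444496
       = 0.5503


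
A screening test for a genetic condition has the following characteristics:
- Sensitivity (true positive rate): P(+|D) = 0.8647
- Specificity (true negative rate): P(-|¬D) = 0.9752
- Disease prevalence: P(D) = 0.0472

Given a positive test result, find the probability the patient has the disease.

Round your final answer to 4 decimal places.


Let D = has disease, + = positive test

Given:
- P(D) = 0.0472 (prevalence)
- P(+|D) = 0.8647 (sensitivity)
- P(-|¬D) = 0.9752 (specificity)
- P(+|¬D) = 0.0248 (false positive rate = 1 - specificity)

Step 1: Find P(+)
P(+) = P(+|D)P(D) + P(+|¬D)P(¬D)
     = 0.8647 × 0.0472 + 0.0248 × 0.9528
     = 0.04081384 + 0.02362944
     = 0.06444328

Step 2: Apply Bayes' theorem for P(D|+)
P(D|+) = P(+|D)P(D) / P(+)
       = 0.04081384 / 0.06444328
       = 0.6333


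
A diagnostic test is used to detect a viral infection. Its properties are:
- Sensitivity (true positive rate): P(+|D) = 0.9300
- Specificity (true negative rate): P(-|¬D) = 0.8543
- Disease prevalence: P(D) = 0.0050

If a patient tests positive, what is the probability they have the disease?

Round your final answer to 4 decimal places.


Let D = has disease, + = positive test

Given:
- P(D) = 0.0050 (prevalence)
- P(+|D) = 0.9300 (sensitivity)
- P(-|¬D) = 0.8543 (specificity)
- P(+|¬D) = 0.1457 (false positive rate = 1 - specificity)

Step 1: Find P(+)
P(+) = P(+|D)P(D) + P(+|¬D)P(¬D)
     = 0.9300 × 0.0050 + 0.1457 × 0.9950
     = 0.00465000 + 0.14497150
     = 0.14962150

Step 2: Apply Bayes' theorem for P(D|+)
P(D|+) = P(+|D)P(D) / P(+)
       = 0.00465000 / 0.14962150
       = 0.0311


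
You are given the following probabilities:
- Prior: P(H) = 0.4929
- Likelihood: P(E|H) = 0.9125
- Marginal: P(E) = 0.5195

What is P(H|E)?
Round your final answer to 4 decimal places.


Using Bayes' theorem:

P(H|E) = P(E|H) × P(H) / P(E)
       = 0.9125 × 0.4929 / 0.5195
       = 0.44977125 / 0.5195
       = 0.8658

The evidence strengthens our belief in H.
Prior: 0.4929 → Posterior: 0.8658


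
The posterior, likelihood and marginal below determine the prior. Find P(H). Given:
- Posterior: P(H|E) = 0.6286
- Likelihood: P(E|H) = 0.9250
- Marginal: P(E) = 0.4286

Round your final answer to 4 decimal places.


From Bayes' theorem: P(H|E) = P(E|H) × P(H) / P(E)

Rearranging for P(H):
P(H) = P(H|E) × P(E) / P(E|H)
     = 0.6286 × 0.4286 / 0.9250
     = 0.26941796 / 0.9250
     = 0.2913


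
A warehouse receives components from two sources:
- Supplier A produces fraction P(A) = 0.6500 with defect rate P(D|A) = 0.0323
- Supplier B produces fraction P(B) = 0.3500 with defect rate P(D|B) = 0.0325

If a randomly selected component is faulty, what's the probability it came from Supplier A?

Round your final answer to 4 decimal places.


Let A = from Supplier A, D = faulty

Given:
- P(A) = 0.6500, P(B) = 0.3500
- P(D|A) = 0.0323, P(D|B) = 0.0325

Step 1: Find P(D)
P(D) = P(D|A)P(A) + P(D|B)P(B)
     = 0.0323 × 0.6500 + 0.0325 × 0.3500
     = 0.02099500 + 0.01137500
     = 0.03237000

Step 2: Apply Bayes' theorem
P(A|D) = P(D|A)P(A) / P(D)
       = 0.02099500 / 0.03237000
       = 0.6486


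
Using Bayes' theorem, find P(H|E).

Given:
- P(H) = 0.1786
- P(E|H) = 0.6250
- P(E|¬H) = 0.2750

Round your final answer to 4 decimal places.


Bayes' theorem: P(H|E) = P(E|H) × P(H) / P(E)

Step 1: Calculate P(E) using law of total probability
P(E) = P(E|H)P(H) + P(E|¬H)P(¬H)
     = 0.6250 × 0.1786 + 0.2750 × 0.8214
     = 0.11162500 + 0.22588500
     = 0.33751000

Step 2: Apply Bayes' theorem
P(H|E) = P(E|H) × P(H) / P(E)
       = 0.11162500 / 0.33751000
       = 0.3307


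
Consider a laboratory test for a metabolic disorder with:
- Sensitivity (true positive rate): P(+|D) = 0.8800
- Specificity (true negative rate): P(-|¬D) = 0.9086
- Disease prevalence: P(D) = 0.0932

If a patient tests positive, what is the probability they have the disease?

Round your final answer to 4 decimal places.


Let D = has disease, + = positive test

Given:
- P(D) = 0.0932 (prevalence)
- P(+|D) = 0.8800 (sensitivity)
- P(-|¬D) = 0.9086 (specificity)
- P(+|¬D) = 0.0914 (false positive rate = 1 - specificity)

Step 1: Find P(+)
P(+) = P(+|D)P(D) + P(+|¬D)P(¬D)
     = 0.8800 × 0.0932 + 0.0914 × 0.9068
     = 0.08201600 + 0.08288152
     = 0.16489752

Step 2: Apply Bayes' theorem for P(D|+)
P(D|+) = P(+|D)P(D) / P(+)
       = 0.08201600 / 0.16489752
       = 0.4974


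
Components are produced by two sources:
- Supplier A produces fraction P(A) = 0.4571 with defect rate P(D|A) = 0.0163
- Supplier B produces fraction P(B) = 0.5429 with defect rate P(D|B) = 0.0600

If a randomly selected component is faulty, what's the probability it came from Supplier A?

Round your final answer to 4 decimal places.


Let A = from Supplier A, D = faulty

Given:
- P(A) = 0.4571, P(B) = 0.5429
- P(D|A) = 0.0163, P(D|B) = 0.0600

Step 1: Find P(D)
P(D) = P(D|A)P(A) + P(D|B)P(B)
     = 0.0163 × 0.4571 + 0.0600 × 0.5429
     = 0.00745073 + 0.03257400
     = 0.04002473

Step 2: Apply Bayes' theorem
P(A|D) = P(D|A)P(A) / P(D)
       = 0.00745073 / 0.04002473
       = 0.1862


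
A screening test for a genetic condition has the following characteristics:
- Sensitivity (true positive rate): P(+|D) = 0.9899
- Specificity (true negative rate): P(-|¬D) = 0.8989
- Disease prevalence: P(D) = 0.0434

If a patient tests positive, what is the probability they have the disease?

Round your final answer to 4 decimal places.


Let D = has disease, + = positive test

Given:
- P(D) = 0.0434 (prevalence)
- P(+|D) = 0.9899 (sensitivity)
- P(-|¬D) = 0.8989 (specificity)
- P(+|¬D) = 0.1011 (false positive rate = 1 - specificity)

Step 1: Find P(+)
P(+) = P(+|D)P(D) + P(+|¬D)P(¬D)
     = 0.9899 × 0.0434 + 0.1011 × 0.9566
     = 0.04296166 + 0.09671226
     = 0.13967392

Step 2: Apply Bayes' theorem for P(D|+)
P(D|+) = P(+|D)P(D) / P(+)
       = 0.04296166 / 0.13967392
       = 0.3076


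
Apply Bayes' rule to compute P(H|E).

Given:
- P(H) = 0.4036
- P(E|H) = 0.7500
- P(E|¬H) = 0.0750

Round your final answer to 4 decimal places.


Bayes' theorem: P(H|E) = P(E|H) × P(H) / P(E)

Step 1: Calculate P(E) using law of total probability
P(E) = P(E|H)P(H) + P(E|¬H)P(¬H)
     = 0.7500 × 0.4036 + 0.0750 × 0.5964
     = 0.30270000 + 0.04473000
     = 0.34743000

Step 2: Apply Bayes' theorem
P(H|E) = P(E|H) × P(H) / P(E)
       = 0.30270000 / 0.34743000
       = 0.8713


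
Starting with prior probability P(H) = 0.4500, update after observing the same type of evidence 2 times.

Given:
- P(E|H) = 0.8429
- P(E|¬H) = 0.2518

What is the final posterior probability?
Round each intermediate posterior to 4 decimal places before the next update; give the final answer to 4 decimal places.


Sequential Bayesian updating:

Initial prior: P(H) = 0.4500

Update 1:
  P(E) = 0.8429 × 0.4500 + 0.2518 × 0.5500 = 0.37930500 + 0.13849000 = 0.51779500
  P(H|E) = 0.37930500 / 0.51779500 = 0.7325

Update 2:
  P(E) = 0.8429 × 0.7325 + 0.2518 × 0.2675 = 0.61742425 + 0.06735650 = 0.68478075
  P(H|E) = 0.61742425 / 0.68478075 = 0.9016

Final posterior: 0.9016


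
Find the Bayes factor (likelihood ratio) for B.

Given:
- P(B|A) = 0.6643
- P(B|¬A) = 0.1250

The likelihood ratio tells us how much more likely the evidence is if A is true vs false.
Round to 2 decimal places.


Likelihood Ratio (LR) = P(B|A) / P(B|¬A)

LR = 0.6643 / 0.1250
   = 5.31

The evidence is 5.31 times more likely if A is true than if A is false.
Because LR exceeds 1, B is evidence for A.


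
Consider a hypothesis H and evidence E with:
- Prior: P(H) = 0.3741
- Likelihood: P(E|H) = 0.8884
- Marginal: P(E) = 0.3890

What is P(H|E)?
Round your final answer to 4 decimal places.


Using Bayes' theorem:

P(H|E) = P(E|H) × P(H) / P(E)
       = 0.8884 × 0.3741 / 0.3890
       = 0.33235044 / 0.3890
       = 0.8544

The evidence strengthens our belief in H.
Prior: 0.3741 → Posterior: 0.8544


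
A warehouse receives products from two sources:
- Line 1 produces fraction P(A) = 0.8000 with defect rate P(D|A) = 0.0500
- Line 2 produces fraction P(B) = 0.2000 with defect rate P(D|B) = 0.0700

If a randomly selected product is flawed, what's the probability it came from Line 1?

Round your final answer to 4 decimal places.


Let A = from Line 1, D = flawed

Given:
- P(A) = 0.8000, P(B) = 0.2000
- P(D|A) = 0.0500, P(D|B) = 0.0700

Step 1: Find P(D)
P(D) = P(D|A)P(A) + P(D|B)P(B)
     = 0.0500 × 0.8000 + 0.0700 × 0.2000
     = 0.04000000 + 0.01400000
     = 0.05400000

Step 2: Apply Bayes' theorem
P(A|D) = P(D|A)P(A) / P(D)
       = 0.04000000 / 0.05400000
       = 0.7407


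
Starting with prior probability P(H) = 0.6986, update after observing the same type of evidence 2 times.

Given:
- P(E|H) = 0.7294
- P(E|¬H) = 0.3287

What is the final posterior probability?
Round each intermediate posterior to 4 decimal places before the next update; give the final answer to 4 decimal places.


Sequential Bayesian updating:

Initial prior: P(H) = 0.6986

Update 1:
  P(E) = 0.7294 × 0.6986 + 0.3287 × 0.3014 = 0.50955884 + 0.09907018 = 0.60862902
  P(H|E) = 0.50955884 / 0.60862902 = 0.8372

Update 2:
  P(E) = 0.7294 × 0.8372 + 0.3287 × 0.1628 = 0.61065368 + 0.05351236 = 0.66416604
  P(H|E) = 0.61065368 / 0.66416604 = 0.9194

Final posterior: 0.9194


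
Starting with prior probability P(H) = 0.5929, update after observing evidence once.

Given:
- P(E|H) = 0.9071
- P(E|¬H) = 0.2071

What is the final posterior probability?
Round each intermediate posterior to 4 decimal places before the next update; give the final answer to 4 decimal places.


Sequential Bayesian updating:

Initial prior: P(H) = 0.5929

Update 1:
  P(E) = 0.9071 × 0.5929 + 0.2071 × 0.4071 = 0.53781959 + 0.08431041 = 0.62213000
  P(H|E) = 0.53781959 / 0.62213000 = 0.8645

Final posterior: 0.8645


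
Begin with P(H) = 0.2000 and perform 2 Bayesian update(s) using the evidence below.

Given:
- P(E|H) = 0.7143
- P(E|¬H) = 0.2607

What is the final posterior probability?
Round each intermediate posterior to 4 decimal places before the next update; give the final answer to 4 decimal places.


Sequential Bayesian updating:

Initial prior: P(H) = 0.2000

Update 1:
  P(E) = 0.7143 × 0.2000 + 0.2607 × 0.8000 = 0.14286000 + 0.20856000 = 0.35142000
  P(H|E) = 0.14286000 / 0.35142000 = 0.4065

Update 2:
  P(E) = 0.7143 × 0.4065 + 0.2607 × 0.5935 = 0.29036295 + 0.15472545 = 0.44508840
  P(H|E) = 0.29036295 / 0.44508840 = 0.6524

Final posterior: 0.6524


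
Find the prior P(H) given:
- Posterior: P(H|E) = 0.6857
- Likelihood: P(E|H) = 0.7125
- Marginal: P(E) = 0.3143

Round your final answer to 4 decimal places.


From Bayes' theorem: P(H|E) = P(E|H) × P(H) / P(E)

Rearranging for P(H):
P(H) = P(H|E) × P(E) / P(E|H)
     = 0.6857 × 0.3143 / 0.7125
     = 0.21551551 / 0.7125
     = 0.3025


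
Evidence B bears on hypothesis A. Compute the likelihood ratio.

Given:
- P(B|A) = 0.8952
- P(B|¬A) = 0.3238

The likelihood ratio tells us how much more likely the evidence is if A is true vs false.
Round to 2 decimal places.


Likelihood Ratio (LR) = P(B|A) / P(B|¬A)

LR = 0.8952 / 0.3238
   = 2.76

The evidence is 2.76 times more likely if A is true than if A is false.
LR > 1, so observing B raises the odds in favor of A.


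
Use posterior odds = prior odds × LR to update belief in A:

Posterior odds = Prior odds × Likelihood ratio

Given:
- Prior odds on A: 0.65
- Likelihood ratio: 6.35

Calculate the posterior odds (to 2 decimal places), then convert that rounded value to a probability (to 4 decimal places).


Step 1: Calculate posterior odds
Posterior odds = Prior odds × LR
               = 0.65 × 6.35
               = 4.13

Step 2: Convert to probability
P(A|E) = Posterior odds / (1 + Posterior odds)
       = 4.13 / (1 + 4.13)
       = 4.13 / 5.13
       = 0.8051

The evidence increased P(A) from 0.3939 to 0.8051.


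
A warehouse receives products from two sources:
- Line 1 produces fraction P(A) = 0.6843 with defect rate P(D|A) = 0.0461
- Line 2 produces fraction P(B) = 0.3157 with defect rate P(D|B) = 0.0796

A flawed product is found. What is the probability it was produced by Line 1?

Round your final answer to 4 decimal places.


Let A = from Line 1, D = flawed

Given:
- P(A) = 0.6843, P(B) = 0.3157
- P(D|A) = 0.0461, P(D|B) = 0.0796

Step 1: Find P(D)
P(D) = P(D|A)P(A) + P(D|B)P(B)
     = 0.0461 × 0.6843 + 0.0796 × 0.3157
     = 0.03154623 + 0.02512972
     = 0.05667595

Step 2: Apply Bayes' theorem
P(A|D) = P(D|A)P(A) / P(D)
       = 0.03154623 / 0.05667595
       = 0.5566


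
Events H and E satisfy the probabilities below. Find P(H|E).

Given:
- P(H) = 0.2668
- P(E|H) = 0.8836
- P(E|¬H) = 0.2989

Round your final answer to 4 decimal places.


Bayes' theorem: P(H|E) = P(E|H) × P(H) / P(E)

Step 1: Calculate P(E) using law of total probability
P(E) = P(E|H)P(H) + P(E|¬H)P(¬H)
     = 0.8836 × 0.2668 + 0.2989 × 0.7332
     = 0.23574448 + 0.21915348
     = 0.45489796

Step 2: Apply Bayes' theorem
P(H|E) = P(E|H) × P(H) / P(E)
       = 0.23574448 / 0.45489796
       = 0.5182


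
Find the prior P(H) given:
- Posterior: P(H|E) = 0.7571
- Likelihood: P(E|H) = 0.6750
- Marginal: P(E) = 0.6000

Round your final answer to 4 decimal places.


From Bayes' theorem: P(H|E) = P(E|H) × P(H) / P(E)

Rearranging for P(H):
P(H) = P(H|E) × P(E) / P(E|H)
     = 0.7571 × 0.6000 / 0.6750
     = 0.45426000 / 0.6750
     = 0.6730


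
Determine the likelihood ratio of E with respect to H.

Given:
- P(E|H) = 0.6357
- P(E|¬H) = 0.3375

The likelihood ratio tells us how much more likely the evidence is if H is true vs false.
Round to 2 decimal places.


Likelihood Ratio (LR) = P(E|H) / P(E|¬H)

LR = 0.6357 / 0.3375
   = 1.88

The evidence is 1.88 times more likely if H is true than if H is false.
LR > 1, so observing E raises the odds in favor of H.


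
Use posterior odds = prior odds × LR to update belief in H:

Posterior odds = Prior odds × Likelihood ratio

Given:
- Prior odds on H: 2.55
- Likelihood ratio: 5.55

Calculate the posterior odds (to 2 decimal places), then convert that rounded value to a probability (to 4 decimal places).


Step 1: Calculate posterior odds
Posterior odds = Prior odds × LR
               = 2.55 × 5.55
               = 14.15

Step 2: Convert to probability
P(H|E) = Posterior odds / (1 + Posterior odds)
       = 14.15 / (1 + 14.15)
       = 14.15 / 15.15
       = 0.9340

The evidence increased P(H) from 0.7183 to 0.9340.


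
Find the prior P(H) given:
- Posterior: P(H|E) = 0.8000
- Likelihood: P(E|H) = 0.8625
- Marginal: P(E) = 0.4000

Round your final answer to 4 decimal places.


From Bayes' theorem: P(H|E) = P(E|H) × P(H) / P(E)

Rearranging for P(H):
P(H) = P(H|E) × P(E) / P(E|H)
     = 0.8000 × 0.4000 / 0.8625
     = 0.32000000 / 0.8625
     = 0.3710


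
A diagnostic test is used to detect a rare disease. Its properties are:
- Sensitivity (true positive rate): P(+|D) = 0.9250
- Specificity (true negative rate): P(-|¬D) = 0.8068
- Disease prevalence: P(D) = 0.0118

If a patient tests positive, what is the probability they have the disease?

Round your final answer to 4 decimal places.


Let D = has disease, + = positive test

Given:
- P(D) = 0.0118 (prevalence)
- P(+|D) = 0.9250 (sensitivity)
- P(-|¬D) = 0.8068 (specificity)
- P(+|¬D) = 0.1932 (false positive rate = 1 - specificity)

Step 1: Find P(+)
P(+) = P(+|D)P(D) + P(+|¬D)P(¬D)
     = 0.9250 × 0.0118 + 0.1932 × 0.9882
     = 0.01091500 + 0.19092024
     = 0.20183524

Step 2: Apply Bayes' theorem for P(D|+)
P(D|+) = P(+|D)P(D) / P(+)
       = 0.01091500 / 0.20183524
       = 0.0541


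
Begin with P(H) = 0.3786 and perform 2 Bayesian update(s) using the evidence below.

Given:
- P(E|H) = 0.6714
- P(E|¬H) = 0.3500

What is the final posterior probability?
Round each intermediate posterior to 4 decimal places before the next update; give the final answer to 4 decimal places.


Sequential Bayesian updating:

Initial prior: P(H) = 0.3786

Update 1:
  P(E) = 0.6714 × 0.3786 + 0.3500 × 0.6214 = 0.25419204 + 0.21749000 = 0.47168204
  P(H|E) = 0.25419204 / 0.47168204 = 0.5389

Update 2:
  P(E) = 0.6714 × 0.5389 + 0.3500 × 0.4611 = 0.36181746 + 0.16138500 = 0.52320246
  P(H|E) = 0.36181746 / 0.52320246 = 0.6915

Final posterior: 0.6915


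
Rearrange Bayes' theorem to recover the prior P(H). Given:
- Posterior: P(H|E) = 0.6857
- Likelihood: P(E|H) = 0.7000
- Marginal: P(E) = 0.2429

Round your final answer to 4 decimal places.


From Bayes' theorem: P(H|E) = P(E|H) × P(H) / P(E)

Rearranging for P(H):
P(H) = P(H|E) × P(E) / P(E|H)
     = 0.6857 × 0.2429 / 0.7000
     = 0.16655653 / 0.7000
     = 0.2379


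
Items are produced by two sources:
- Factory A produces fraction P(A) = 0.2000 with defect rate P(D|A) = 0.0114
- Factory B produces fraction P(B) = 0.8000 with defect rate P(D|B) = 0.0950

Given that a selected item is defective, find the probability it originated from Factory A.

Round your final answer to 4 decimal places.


Let A = from Factory A, D = defective

Given:
- P(A) = 0.2000, P(B) = 0.8000
- P(D|A) = 0.0114, P(D|B) = 0.0950

Step 1: Find P(D)
P(D) = P(D|A)P(A) + P(D|B)P(B)
     = 0.0114 × 0.2000 + 0.0950 × 0.8000
     = 0.00228000 + 0.07600000
     = 0.07828000

Step 2: Apply Bayes' theorem
P(A|D) = P(D|A)P(A) / P(D)
       = 0.00228000 / 0.07828000
       = 0.0291


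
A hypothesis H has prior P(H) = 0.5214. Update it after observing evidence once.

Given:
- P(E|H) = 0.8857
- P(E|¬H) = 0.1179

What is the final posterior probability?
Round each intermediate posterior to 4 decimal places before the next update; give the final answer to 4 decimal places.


Sequential Bayesian updating:

Initial prior: P(H) = 0.5214

Update 1:
  P(E) = 0.8857 × 0.5214 + 0.1179 × 0.4786 = 0.46180398 + 0.05642694 = 0.51823092
  P(H|E) = 0.46180398 / 0.51823092 = 0.8911

Final posterior: 0.8911


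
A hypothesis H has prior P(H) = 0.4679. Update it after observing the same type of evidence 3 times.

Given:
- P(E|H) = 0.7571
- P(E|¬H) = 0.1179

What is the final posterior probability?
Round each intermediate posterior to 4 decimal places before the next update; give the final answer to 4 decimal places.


Sequential Bayesian updating:

Initial prior: P(H) = 0.4679

Update 1:
  P(E) = 0.7571 × 0.4679 + 0.1179 × 0.5321 = 0.35424709 + 0.06273459 = 0.41698168
  P(H|E) = 0.35424709 / 0.41698168 = 0.8496

Update 2:
  P(E) = 0.7571 × 0.8496 + 0.1179 × 0.1504 = 0.64323216 + 0.01773216 = 0.66096432
  P(H|E) = 0.64323216 / 0.66096432 = 0.9732

Update 3:
  P(E) = 0.7571 × 0.9732 + 0.1179 × 0.0268 = 0.73680972 + 0.00315972 = 0.73996944
  P(H|E) = 0.73680972 / 0.73996944 = 0.9957

Final posterior: 0.9957


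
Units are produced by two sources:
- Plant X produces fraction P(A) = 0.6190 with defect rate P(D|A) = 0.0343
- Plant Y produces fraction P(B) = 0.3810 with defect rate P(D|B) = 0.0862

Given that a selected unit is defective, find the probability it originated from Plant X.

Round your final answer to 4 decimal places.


Let A = from Plant X, D = defective

Given:
- P(A) = 0.6190, P(B) = 0.3810
- P(D|A) = 0.0343, P(D|B) = 0.0862

Step 1: Find P(D)
P(D) = P(D|A)P(A) + P(D|B)P(B)
     = 0.0343 × 0.6190 + 0.0862 × 0.3810
     = 0.02123170 + 0.03284220
     = 0.05407390

Step 2: Apply Bayes' theorem
P(A|D) = P(D|A)P(A) / P(D)
       = 0.02123170 / 0.05407390
       = 0.3926


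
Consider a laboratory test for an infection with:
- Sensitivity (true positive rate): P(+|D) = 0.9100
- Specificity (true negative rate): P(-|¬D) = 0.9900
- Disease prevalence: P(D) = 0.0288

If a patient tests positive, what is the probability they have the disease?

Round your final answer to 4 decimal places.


Let D = has disease, + = positive test

Given:
- P(D) = 0.0288 (prevalence)
- P(+|D) = 0.9100 (sensitivity)
- P(-|¬D) = 0.9900 (specificity)
- P(+|¬D) = 0.0100 (false positive rate = 1 - specificity)

Step 1: Find P(+)
P(+) = P(+|D)P(D) + P(+|¬D)P(¬D)
     = 0.9100 × 0.0288 + 0.0100 × 0.9712
     = 0.02620800 + 0.00971200
     = 0.03592000

Step 2: Apply Bayes' theorem for P(D|+)
P(D|+) = P(+|D)P(D) / P(+)
       = 0.02620800 / 0.03592000
       = 0.7296


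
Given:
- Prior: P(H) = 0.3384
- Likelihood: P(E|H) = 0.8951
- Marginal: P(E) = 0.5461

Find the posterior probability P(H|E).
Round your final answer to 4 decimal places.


Using Bayes' theorem:

P(H|E) = P(E|H) × P(H) / P(E)
       = 0.8951 × 0.3384 / 0.5461
       = 0.30290184 / 0.5461
       = 0.5547

The evidence strengthens our belief in H.
Prior: 0.3384 → Posterior: 0.5547


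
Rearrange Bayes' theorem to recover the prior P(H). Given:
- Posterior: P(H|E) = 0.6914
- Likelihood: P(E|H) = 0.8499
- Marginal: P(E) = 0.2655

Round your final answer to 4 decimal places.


From Bayes' theorem: P(H|E) = P(E|H) × P(H) / P(E)

Rearranging for P(H):
P(H) = P(H|E) × P(E) / P(E|H)
     = 0.6914 × 0.2655 / 0.8499
     = 0.18356670 / 0.8499
     = 0.2160


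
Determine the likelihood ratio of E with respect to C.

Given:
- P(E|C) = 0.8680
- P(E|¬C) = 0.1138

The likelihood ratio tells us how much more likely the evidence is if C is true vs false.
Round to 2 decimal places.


Likelihood Ratio (LR) = P(E|C) / P(E|¬C)

LR = 0.8680 / 0.1138
   = 7.63

The evidence is 7.63 times more likely if C is true than if C is false.
Because LR exceeds 1, E is evidence for C.


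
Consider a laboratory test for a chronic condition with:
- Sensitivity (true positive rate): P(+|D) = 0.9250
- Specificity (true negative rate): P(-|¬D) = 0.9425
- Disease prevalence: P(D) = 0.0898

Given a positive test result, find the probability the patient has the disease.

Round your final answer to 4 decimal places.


Let D = has disease, + = positive test

Given:
- P(D) = 0.0898 (prevalence)
- P(+|D) = 0.9250 (sensitivity)
- P(-|¬D) = 0.9425 (specificity)
- P(+|¬D) = 0.0575 (false positive rate = 1 - specificity)

Step 1: Find P(+)
P(+) = P(+|D)P(D) + P(+|¬D)P(¬D)
     = 0.9250 × 0.0898 + 0.0575 × 0.9102
     = 0.08306500 + 0.05233650
     = 0.13540150

Step 2: Apply Bayes' theorem for P(D|+)
P(D|+) = P(+|D)P(D) / P(+)
       = 0.08306500 / 0.13540150
       = 0.6135


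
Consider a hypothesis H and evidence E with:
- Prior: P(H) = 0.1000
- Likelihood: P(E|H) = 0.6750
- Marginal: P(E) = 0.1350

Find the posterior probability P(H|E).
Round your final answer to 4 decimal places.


Using Bayes' theorem:

P(H|E) = P(E|H) × P(H) / P(E)
       = 0.6750 × 0.1000 / 0.1350
       = 0.06750000 / 0.1350
       = 0.5000

The evidence strengthens our belief in H.
Prior: 0.1000 → Posterior: 0.5000


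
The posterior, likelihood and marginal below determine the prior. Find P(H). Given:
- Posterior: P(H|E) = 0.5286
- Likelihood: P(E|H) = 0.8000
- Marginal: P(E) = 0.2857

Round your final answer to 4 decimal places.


From Bayes' theorem: P(H|E) = P(E|H) × P(H) / P(E)

Rearranging for P(H):
P(H) = P(H|E) × P(E) / P(E|H)
     = 0.5286 × 0.2857 / 0.8000
     = 0.15102102 / 0.8000
     = 0.1888


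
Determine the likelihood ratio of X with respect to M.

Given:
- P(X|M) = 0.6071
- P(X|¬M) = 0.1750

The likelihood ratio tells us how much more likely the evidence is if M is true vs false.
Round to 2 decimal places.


Likelihood Ratio (LR) = P(X|M) / P(X|¬M)

LR = 0.6071 / 0.1750
   = 3.47

The evidence is 3.47 times more likely if M is true than if M is false.
Because LR exceeds 1, X is evidence for M.


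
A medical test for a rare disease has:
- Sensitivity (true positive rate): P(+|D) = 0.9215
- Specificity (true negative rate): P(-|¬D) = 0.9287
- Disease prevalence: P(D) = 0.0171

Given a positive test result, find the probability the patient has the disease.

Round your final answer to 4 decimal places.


Let D = has disease, + = positive test

Given:
- P(D) = 0.0171 (prevalence)
- P(+|D) = 0.9215 (sensitivity)
- P(-|¬D) = 0.9287 (specificity)
- P(+|¬D) = 0.0713 (false positive rate = 1 - specificity)

Step 1: Find P(+)
P(+) = P(+|D)P(D) + P(+|¬D)P(¬D)
     = 0.9215 × 0.0171 + 0.0713 × 0.9829
     = 0.01575765 + 0.07008077
     = 0.08583842

Step 2: Apply Bayes' theorem for P(D|+)
P(D|+) = P(+|D)P(D) / P(+)
       = 0.01575765 / 0.08583842
       = 0.1836


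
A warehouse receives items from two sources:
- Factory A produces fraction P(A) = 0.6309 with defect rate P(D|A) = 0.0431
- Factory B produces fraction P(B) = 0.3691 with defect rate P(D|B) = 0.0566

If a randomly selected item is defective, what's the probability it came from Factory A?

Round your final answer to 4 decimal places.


Let A = from Factory A, D = defective

Given:
- P(A) = 0.6309, P(B) = 0.3691
- P(D|A) = 0.0431, P(D|B) = 0.0566

Step 1: Find P(D)
P(D) = P(D|A)P(A) + P(D|B)P(B)
     = 0.0431 × 0.6309 + 0.0566 × 0.3691
     = 0.02719179 + 0.02089106
     = 0.04808285

Step 2: Apply Bayes' theorem
P(A|D) = P(D|A)P(A) / P(D)
       = 0.02719179 / 0.04808285
       = 0.5655


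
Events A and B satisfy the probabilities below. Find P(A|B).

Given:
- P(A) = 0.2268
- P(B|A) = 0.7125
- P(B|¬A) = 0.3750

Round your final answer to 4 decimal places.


Bayes' theorem: P(A|B) = P(B|A) × P(A) / P(B)

Step 1: Calculate P(B) using law of total probability
P(B) = P(B|A)P(A) + P(B|¬A)P(¬A)
     = 0.7125 × 0.2268 + 0.3750 × 0.7732
     = 0.16159500 + 0.28995000
     = 0.45154500

Step 2: Apply Bayes' theorem
P(A|B) = P(B|A) × P(A) / P(B)
       = 0.16159500 / 0.45154500
       = 0.3579


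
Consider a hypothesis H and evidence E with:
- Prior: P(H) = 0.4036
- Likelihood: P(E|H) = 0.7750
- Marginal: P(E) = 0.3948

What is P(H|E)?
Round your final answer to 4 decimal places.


Using Bayes' theorem:

P(H|E) = P(E|H) × P(H) / P(E)
       = 0.7750 × 0.4036 / 0.3948
       = 0.31279000 / 0.3948
       = 0.7923

The evidence strengthens our belief in H.
Prior: 0.4036 → Posterior: 0.7923


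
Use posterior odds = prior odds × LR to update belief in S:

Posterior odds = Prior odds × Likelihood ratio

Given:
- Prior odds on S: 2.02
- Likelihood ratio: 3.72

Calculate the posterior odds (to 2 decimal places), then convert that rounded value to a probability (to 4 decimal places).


Step 1: Calculate posterior odds
Posterior odds = Prior odds × LR
               = 2.02 × 3.72
               = 7.51

Step 2: Convert to probability
P(S|E) = Posterior odds / (1 + Posterior odds)
       = 7.51 / (1 + 7.51)
       = 7.51 / 8.51
       = 0.8825

The evidence increased P(S) from 0.6689 to 0.8825.


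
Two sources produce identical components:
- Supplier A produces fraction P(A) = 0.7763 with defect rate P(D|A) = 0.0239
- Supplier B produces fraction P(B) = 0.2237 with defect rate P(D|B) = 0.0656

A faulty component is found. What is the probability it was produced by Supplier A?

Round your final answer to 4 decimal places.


Let A = from Supplier A, D = faulty

Given:
- P(A) = 0.7763, P(B) = 0.2237
- P(D|A) = 0.0239, P(D|B) = 0.0656

Step 1: Find P(D)
P(D) = P(D|A)P(A) + P(D|B)P(B)
     = 0.0239 × 0.7763 + 0.0656 × 0.2237
     = 0.01855357 + 0.01467472
     = 0.03322829

Step 2: Apply Bayes' theorem
P(A|D) = P(D|A)P(A) / P(D)
       = 0.01855357 / 0.03322829
       = 0.5584
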